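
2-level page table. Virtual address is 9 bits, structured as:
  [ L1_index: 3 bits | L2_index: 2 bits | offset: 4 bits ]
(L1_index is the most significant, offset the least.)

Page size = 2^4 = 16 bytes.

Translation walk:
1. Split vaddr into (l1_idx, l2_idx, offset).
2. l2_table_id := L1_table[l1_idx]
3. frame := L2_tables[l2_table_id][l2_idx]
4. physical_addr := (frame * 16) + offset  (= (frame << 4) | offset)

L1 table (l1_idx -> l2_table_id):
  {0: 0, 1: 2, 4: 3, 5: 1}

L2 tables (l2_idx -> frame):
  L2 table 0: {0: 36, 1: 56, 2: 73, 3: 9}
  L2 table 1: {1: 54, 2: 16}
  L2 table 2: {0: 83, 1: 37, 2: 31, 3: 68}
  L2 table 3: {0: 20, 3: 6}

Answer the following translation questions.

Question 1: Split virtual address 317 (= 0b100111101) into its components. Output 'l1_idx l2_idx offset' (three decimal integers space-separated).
vaddr = 317 = 0b100111101
  top 3 bits -> l1_idx = 4
  next 2 bits -> l2_idx = 3
  bottom 4 bits -> offset = 13

Answer: 4 3 13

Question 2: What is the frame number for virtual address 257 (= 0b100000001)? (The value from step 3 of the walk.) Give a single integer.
Answer: 20

Derivation:
vaddr = 257: l1_idx=4, l2_idx=0
L1[4] = 3; L2[3][0] = 20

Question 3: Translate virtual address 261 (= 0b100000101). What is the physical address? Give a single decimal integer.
Answer: 325

Derivation:
vaddr = 261 = 0b100000101
Split: l1_idx=4, l2_idx=0, offset=5
L1[4] = 3
L2[3][0] = 20
paddr = 20 * 16 + 5 = 325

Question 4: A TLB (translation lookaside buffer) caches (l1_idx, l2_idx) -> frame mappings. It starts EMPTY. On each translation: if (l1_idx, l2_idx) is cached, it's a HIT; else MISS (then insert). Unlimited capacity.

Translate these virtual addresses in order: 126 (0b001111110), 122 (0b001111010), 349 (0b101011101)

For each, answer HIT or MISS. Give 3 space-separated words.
Answer: MISS HIT MISS

Derivation:
vaddr=126: (1,3) not in TLB -> MISS, insert
vaddr=122: (1,3) in TLB -> HIT
vaddr=349: (5,1) not in TLB -> MISS, insert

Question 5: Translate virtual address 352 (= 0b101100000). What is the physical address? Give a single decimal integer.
vaddr = 352 = 0b101100000
Split: l1_idx=5, l2_idx=2, offset=0
L1[5] = 1
L2[1][2] = 16
paddr = 16 * 16 + 0 = 256

Answer: 256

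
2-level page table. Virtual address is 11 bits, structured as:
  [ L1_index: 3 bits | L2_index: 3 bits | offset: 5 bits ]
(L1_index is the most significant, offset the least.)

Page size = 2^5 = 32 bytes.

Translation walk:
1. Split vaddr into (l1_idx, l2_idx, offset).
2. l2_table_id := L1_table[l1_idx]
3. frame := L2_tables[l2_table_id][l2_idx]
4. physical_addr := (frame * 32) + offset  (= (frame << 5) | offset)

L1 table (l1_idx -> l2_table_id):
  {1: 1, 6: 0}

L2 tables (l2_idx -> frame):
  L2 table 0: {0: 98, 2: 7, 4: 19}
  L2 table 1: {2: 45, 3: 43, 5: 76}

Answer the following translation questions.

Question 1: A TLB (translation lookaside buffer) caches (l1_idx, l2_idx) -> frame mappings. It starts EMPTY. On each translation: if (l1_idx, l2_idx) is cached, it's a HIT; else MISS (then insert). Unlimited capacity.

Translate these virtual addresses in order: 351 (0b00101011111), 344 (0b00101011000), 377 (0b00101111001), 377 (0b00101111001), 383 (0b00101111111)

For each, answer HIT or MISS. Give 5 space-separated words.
Answer: MISS HIT MISS HIT HIT

Derivation:
vaddr=351: (1,2) not in TLB -> MISS, insert
vaddr=344: (1,2) in TLB -> HIT
vaddr=377: (1,3) not in TLB -> MISS, insert
vaddr=377: (1,3) in TLB -> HIT
vaddr=383: (1,3) in TLB -> HIT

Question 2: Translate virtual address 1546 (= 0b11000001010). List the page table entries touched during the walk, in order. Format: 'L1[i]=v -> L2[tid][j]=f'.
vaddr = 1546 = 0b11000001010
Split: l1_idx=6, l2_idx=0, offset=10

Answer: L1[6]=0 -> L2[0][0]=98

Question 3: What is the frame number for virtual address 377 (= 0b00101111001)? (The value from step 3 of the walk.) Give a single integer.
vaddr = 377: l1_idx=1, l2_idx=3
L1[1] = 1; L2[1][3] = 43

Answer: 43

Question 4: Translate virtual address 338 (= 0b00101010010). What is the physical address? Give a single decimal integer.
vaddr = 338 = 0b00101010010
Split: l1_idx=1, l2_idx=2, offset=18
L1[1] = 1
L2[1][2] = 45
paddr = 45 * 32 + 18 = 1458

Answer: 1458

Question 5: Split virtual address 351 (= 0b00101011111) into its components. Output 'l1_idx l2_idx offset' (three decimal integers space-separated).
Answer: 1 2 31

Derivation:
vaddr = 351 = 0b00101011111
  top 3 bits -> l1_idx = 1
  next 3 bits -> l2_idx = 2
  bottom 5 bits -> offset = 31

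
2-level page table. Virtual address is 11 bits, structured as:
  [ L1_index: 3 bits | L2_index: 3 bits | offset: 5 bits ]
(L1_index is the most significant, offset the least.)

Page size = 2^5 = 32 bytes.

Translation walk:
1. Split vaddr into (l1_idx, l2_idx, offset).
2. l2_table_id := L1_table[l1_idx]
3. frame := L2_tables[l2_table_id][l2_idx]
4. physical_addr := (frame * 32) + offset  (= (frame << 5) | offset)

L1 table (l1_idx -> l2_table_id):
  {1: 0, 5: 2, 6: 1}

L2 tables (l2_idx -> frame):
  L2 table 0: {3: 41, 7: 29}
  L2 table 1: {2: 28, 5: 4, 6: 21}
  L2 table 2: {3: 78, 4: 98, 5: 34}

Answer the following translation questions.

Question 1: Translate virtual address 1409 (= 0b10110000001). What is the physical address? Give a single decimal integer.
vaddr = 1409 = 0b10110000001
Split: l1_idx=5, l2_idx=4, offset=1
L1[5] = 2
L2[2][4] = 98
paddr = 98 * 32 + 1 = 3137

Answer: 3137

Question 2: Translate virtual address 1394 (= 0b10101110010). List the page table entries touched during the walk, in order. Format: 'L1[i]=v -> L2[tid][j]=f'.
Answer: L1[5]=2 -> L2[2][3]=78

Derivation:
vaddr = 1394 = 0b10101110010
Split: l1_idx=5, l2_idx=3, offset=18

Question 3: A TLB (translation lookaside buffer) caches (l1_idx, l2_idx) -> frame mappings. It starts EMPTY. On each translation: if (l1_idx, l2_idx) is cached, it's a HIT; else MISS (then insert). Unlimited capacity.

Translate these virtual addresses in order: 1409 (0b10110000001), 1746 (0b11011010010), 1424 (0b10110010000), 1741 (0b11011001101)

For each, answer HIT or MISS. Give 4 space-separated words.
Answer: MISS MISS HIT HIT

Derivation:
vaddr=1409: (5,4) not in TLB -> MISS, insert
vaddr=1746: (6,6) not in TLB -> MISS, insert
vaddr=1424: (5,4) in TLB -> HIT
vaddr=1741: (6,6) in TLB -> HIT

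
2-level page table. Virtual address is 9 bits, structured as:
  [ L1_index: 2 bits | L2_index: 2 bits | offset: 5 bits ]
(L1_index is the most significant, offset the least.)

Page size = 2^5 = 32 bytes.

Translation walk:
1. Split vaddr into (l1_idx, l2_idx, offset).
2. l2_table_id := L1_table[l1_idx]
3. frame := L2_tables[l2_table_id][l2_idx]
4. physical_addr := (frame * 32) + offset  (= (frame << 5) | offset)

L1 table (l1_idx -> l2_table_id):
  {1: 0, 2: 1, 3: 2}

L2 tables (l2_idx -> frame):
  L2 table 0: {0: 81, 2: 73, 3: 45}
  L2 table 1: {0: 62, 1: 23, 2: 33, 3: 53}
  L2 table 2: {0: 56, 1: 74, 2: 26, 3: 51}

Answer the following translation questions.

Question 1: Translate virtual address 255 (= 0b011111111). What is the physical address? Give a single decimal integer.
vaddr = 255 = 0b011111111
Split: l1_idx=1, l2_idx=3, offset=31
L1[1] = 0
L2[0][3] = 45
paddr = 45 * 32 + 31 = 1471

Answer: 1471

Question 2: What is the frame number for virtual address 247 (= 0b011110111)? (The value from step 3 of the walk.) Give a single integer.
vaddr = 247: l1_idx=1, l2_idx=3
L1[1] = 0; L2[0][3] = 45

Answer: 45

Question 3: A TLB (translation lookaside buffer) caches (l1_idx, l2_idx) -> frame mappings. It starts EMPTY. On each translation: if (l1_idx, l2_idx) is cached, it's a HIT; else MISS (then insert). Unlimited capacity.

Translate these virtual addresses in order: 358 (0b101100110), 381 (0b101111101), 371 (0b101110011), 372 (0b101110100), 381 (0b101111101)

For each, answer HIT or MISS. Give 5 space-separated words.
vaddr=358: (2,3) not in TLB -> MISS, insert
vaddr=381: (2,3) in TLB -> HIT
vaddr=371: (2,3) in TLB -> HIT
vaddr=372: (2,3) in TLB -> HIT
vaddr=381: (2,3) in TLB -> HIT

Answer: MISS HIT HIT HIT HIT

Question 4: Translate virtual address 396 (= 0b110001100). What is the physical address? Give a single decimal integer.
vaddr = 396 = 0b110001100
Split: l1_idx=3, l2_idx=0, offset=12
L1[3] = 2
L2[2][0] = 56
paddr = 56 * 32 + 12 = 1804

Answer: 1804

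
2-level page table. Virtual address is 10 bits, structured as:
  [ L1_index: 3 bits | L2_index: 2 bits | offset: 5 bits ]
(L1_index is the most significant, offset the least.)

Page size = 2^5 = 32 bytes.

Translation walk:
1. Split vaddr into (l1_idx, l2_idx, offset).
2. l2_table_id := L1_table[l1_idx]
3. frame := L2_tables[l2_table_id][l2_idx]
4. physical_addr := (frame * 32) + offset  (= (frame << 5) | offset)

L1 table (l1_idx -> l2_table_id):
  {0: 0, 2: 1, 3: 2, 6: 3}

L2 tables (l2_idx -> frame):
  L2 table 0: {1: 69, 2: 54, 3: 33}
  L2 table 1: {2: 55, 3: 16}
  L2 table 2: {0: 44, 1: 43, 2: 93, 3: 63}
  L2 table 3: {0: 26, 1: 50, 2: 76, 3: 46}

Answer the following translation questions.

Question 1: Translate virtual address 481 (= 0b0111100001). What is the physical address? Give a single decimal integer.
Answer: 2017

Derivation:
vaddr = 481 = 0b0111100001
Split: l1_idx=3, l2_idx=3, offset=1
L1[3] = 2
L2[2][3] = 63
paddr = 63 * 32 + 1 = 2017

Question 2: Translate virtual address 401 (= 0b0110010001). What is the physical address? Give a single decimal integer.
Answer: 1425

Derivation:
vaddr = 401 = 0b0110010001
Split: l1_idx=3, l2_idx=0, offset=17
L1[3] = 2
L2[2][0] = 44
paddr = 44 * 32 + 17 = 1425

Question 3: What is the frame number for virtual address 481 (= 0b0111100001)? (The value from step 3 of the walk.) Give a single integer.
vaddr = 481: l1_idx=3, l2_idx=3
L1[3] = 2; L2[2][3] = 63

Answer: 63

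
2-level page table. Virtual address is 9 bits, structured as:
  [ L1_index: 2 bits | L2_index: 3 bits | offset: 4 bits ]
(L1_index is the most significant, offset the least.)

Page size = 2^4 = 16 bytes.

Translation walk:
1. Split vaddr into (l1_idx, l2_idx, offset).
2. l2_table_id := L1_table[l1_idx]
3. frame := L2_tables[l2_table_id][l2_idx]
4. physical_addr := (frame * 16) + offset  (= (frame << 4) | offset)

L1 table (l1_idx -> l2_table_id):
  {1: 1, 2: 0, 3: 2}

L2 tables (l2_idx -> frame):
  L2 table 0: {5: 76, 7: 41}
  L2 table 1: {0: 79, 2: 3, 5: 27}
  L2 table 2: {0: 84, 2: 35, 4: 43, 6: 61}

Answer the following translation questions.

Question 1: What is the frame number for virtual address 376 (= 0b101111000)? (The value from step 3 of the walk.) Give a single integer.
Answer: 41

Derivation:
vaddr = 376: l1_idx=2, l2_idx=7
L1[2] = 0; L2[0][7] = 41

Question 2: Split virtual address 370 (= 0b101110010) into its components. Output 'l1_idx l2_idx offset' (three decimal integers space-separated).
Answer: 2 7 2

Derivation:
vaddr = 370 = 0b101110010
  top 2 bits -> l1_idx = 2
  next 3 bits -> l2_idx = 7
  bottom 4 bits -> offset = 2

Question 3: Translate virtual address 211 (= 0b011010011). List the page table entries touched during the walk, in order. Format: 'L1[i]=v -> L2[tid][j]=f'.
Answer: L1[1]=1 -> L2[1][5]=27

Derivation:
vaddr = 211 = 0b011010011
Split: l1_idx=1, l2_idx=5, offset=3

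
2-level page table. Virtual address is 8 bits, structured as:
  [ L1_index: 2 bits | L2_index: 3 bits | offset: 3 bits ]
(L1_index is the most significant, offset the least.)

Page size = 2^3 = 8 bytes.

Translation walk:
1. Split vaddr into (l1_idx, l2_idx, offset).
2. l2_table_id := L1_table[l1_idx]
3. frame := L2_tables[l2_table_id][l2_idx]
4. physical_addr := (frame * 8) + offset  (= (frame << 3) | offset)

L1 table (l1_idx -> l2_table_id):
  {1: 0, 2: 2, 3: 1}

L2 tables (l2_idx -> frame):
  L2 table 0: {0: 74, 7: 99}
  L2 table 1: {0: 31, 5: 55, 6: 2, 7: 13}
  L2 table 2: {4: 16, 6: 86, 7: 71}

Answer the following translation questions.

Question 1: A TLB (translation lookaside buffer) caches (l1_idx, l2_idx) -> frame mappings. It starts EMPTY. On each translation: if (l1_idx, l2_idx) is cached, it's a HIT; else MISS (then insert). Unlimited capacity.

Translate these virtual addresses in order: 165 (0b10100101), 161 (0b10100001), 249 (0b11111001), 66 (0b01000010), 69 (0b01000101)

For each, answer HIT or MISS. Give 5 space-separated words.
Answer: MISS HIT MISS MISS HIT

Derivation:
vaddr=165: (2,4) not in TLB -> MISS, insert
vaddr=161: (2,4) in TLB -> HIT
vaddr=249: (3,7) not in TLB -> MISS, insert
vaddr=66: (1,0) not in TLB -> MISS, insert
vaddr=69: (1,0) in TLB -> HIT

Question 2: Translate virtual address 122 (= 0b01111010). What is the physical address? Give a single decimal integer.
vaddr = 122 = 0b01111010
Split: l1_idx=1, l2_idx=7, offset=2
L1[1] = 0
L2[0][7] = 99
paddr = 99 * 8 + 2 = 794

Answer: 794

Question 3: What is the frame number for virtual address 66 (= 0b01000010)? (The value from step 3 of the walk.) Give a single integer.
vaddr = 66: l1_idx=1, l2_idx=0
L1[1] = 0; L2[0][0] = 74

Answer: 74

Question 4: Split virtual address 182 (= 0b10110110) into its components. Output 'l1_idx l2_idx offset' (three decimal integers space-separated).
vaddr = 182 = 0b10110110
  top 2 bits -> l1_idx = 2
  next 3 bits -> l2_idx = 6
  bottom 3 bits -> offset = 6

Answer: 2 6 6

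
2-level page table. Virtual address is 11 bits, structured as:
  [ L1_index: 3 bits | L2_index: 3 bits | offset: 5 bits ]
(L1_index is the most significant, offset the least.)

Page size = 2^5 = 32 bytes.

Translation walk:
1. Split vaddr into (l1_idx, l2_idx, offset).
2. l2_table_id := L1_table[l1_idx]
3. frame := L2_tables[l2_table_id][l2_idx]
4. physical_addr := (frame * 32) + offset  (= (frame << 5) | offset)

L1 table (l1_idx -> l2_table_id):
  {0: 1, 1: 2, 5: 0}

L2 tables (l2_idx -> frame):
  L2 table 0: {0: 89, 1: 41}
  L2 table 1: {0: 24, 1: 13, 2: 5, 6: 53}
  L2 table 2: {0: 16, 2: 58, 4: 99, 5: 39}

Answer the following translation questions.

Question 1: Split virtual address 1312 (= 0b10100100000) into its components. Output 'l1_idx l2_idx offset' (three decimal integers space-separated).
Answer: 5 1 0

Derivation:
vaddr = 1312 = 0b10100100000
  top 3 bits -> l1_idx = 5
  next 3 bits -> l2_idx = 1
  bottom 5 bits -> offset = 0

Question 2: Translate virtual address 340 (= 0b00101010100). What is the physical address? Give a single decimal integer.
vaddr = 340 = 0b00101010100
Split: l1_idx=1, l2_idx=2, offset=20
L1[1] = 2
L2[2][2] = 58
paddr = 58 * 32 + 20 = 1876

Answer: 1876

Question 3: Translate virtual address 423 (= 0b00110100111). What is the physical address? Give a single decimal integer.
Answer: 1255

Derivation:
vaddr = 423 = 0b00110100111
Split: l1_idx=1, l2_idx=5, offset=7
L1[1] = 2
L2[2][5] = 39
paddr = 39 * 32 + 7 = 1255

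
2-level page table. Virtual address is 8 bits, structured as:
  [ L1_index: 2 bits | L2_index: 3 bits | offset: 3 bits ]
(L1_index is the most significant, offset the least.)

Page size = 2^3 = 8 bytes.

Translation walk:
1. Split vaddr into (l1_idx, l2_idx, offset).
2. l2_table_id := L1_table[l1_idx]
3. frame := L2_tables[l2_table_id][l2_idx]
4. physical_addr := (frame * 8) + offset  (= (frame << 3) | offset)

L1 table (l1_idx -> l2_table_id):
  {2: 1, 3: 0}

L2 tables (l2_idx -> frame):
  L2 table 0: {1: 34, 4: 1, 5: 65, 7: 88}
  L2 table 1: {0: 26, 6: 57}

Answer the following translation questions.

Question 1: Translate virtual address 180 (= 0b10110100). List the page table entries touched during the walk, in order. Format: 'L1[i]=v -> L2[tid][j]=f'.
Answer: L1[2]=1 -> L2[1][6]=57

Derivation:
vaddr = 180 = 0b10110100
Split: l1_idx=2, l2_idx=6, offset=4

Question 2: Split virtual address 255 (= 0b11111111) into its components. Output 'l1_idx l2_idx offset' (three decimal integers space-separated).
Answer: 3 7 7

Derivation:
vaddr = 255 = 0b11111111
  top 2 bits -> l1_idx = 3
  next 3 bits -> l2_idx = 7
  bottom 3 bits -> offset = 7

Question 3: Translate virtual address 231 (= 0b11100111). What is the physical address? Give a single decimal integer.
Answer: 15

Derivation:
vaddr = 231 = 0b11100111
Split: l1_idx=3, l2_idx=4, offset=7
L1[3] = 0
L2[0][4] = 1
paddr = 1 * 8 + 7 = 15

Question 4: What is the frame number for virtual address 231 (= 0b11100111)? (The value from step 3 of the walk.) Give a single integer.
vaddr = 231: l1_idx=3, l2_idx=4
L1[3] = 0; L2[0][4] = 1

Answer: 1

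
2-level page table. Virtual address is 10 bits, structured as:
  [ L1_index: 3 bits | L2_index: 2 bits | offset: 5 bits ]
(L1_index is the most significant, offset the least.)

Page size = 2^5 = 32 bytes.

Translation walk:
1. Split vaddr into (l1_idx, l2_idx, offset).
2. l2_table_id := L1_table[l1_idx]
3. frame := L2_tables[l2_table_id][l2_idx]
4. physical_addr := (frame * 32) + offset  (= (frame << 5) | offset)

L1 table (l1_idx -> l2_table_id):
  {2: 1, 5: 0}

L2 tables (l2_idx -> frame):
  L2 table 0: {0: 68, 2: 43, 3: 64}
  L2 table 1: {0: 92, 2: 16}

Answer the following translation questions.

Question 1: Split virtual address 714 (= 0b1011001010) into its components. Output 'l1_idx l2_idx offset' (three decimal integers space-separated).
Answer: 5 2 10

Derivation:
vaddr = 714 = 0b1011001010
  top 3 bits -> l1_idx = 5
  next 2 bits -> l2_idx = 2
  bottom 5 bits -> offset = 10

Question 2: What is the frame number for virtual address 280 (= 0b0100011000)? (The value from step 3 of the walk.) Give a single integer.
Answer: 92

Derivation:
vaddr = 280: l1_idx=2, l2_idx=0
L1[2] = 1; L2[1][0] = 92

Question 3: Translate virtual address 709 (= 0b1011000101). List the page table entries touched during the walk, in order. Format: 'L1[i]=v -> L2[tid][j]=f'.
vaddr = 709 = 0b1011000101
Split: l1_idx=5, l2_idx=2, offset=5

Answer: L1[5]=0 -> L2[0][2]=43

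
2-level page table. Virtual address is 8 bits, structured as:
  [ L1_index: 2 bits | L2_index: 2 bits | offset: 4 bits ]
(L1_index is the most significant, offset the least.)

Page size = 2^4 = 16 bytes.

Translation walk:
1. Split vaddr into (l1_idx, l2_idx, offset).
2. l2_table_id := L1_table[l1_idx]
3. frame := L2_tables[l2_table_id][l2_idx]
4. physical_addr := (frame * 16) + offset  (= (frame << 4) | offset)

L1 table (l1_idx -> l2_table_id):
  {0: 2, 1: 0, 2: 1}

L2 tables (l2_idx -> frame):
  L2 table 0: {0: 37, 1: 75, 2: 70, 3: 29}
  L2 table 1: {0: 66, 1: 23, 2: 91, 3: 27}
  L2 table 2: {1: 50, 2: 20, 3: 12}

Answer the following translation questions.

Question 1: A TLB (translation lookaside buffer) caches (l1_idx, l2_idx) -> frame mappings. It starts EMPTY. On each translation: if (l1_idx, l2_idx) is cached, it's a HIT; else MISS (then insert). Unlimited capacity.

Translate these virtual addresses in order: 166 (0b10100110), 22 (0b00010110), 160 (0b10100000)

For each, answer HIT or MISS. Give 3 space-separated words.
vaddr=166: (2,2) not in TLB -> MISS, insert
vaddr=22: (0,1) not in TLB -> MISS, insert
vaddr=160: (2,2) in TLB -> HIT

Answer: MISS MISS HIT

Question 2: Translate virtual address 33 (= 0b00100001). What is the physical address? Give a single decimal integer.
vaddr = 33 = 0b00100001
Split: l1_idx=0, l2_idx=2, offset=1
L1[0] = 2
L2[2][2] = 20
paddr = 20 * 16 + 1 = 321

Answer: 321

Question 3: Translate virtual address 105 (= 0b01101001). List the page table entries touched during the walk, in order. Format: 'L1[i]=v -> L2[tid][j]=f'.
Answer: L1[1]=0 -> L2[0][2]=70

Derivation:
vaddr = 105 = 0b01101001
Split: l1_idx=1, l2_idx=2, offset=9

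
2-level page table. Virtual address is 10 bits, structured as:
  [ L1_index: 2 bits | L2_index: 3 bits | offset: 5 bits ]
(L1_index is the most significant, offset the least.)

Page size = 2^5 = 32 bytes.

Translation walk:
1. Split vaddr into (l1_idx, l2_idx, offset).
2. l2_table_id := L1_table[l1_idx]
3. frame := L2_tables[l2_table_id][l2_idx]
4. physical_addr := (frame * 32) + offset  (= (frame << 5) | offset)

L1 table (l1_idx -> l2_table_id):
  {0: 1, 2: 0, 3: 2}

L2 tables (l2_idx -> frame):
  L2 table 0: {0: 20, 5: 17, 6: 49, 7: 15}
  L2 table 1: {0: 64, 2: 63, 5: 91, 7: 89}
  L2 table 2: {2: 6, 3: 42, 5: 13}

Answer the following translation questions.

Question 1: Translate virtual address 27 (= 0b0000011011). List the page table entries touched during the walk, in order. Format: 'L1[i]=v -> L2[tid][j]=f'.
Answer: L1[0]=1 -> L2[1][0]=64

Derivation:
vaddr = 27 = 0b0000011011
Split: l1_idx=0, l2_idx=0, offset=27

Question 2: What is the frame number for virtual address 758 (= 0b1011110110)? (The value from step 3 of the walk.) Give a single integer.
Answer: 15

Derivation:
vaddr = 758: l1_idx=2, l2_idx=7
L1[2] = 0; L2[0][7] = 15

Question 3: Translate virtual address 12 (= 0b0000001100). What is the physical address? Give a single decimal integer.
Answer: 2060

Derivation:
vaddr = 12 = 0b0000001100
Split: l1_idx=0, l2_idx=0, offset=12
L1[0] = 1
L2[1][0] = 64
paddr = 64 * 32 + 12 = 2060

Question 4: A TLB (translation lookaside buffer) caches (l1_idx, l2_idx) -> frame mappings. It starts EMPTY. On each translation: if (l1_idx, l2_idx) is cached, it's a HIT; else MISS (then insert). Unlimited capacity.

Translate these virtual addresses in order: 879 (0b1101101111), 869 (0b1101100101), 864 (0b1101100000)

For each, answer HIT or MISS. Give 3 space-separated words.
vaddr=879: (3,3) not in TLB -> MISS, insert
vaddr=869: (3,3) in TLB -> HIT
vaddr=864: (3,3) in TLB -> HIT

Answer: MISS HIT HIT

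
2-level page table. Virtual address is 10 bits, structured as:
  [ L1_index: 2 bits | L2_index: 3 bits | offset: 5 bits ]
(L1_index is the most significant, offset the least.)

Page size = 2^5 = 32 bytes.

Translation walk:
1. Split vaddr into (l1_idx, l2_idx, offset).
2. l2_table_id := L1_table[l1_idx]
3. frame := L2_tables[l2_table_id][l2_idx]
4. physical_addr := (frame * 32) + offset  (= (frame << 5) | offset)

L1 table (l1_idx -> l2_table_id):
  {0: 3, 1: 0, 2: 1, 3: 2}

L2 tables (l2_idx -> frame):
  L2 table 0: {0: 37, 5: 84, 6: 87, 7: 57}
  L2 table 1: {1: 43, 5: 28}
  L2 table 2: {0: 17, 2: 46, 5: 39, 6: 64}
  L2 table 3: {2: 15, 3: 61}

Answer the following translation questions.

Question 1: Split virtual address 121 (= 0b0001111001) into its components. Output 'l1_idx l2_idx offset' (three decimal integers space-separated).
Answer: 0 3 25

Derivation:
vaddr = 121 = 0b0001111001
  top 2 bits -> l1_idx = 0
  next 3 bits -> l2_idx = 3
  bottom 5 bits -> offset = 25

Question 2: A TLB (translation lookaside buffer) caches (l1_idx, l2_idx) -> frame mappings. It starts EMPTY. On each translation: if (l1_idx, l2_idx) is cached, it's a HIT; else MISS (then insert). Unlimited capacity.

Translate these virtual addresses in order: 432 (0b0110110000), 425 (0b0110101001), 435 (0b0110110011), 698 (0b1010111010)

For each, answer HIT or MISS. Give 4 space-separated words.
vaddr=432: (1,5) not in TLB -> MISS, insert
vaddr=425: (1,5) in TLB -> HIT
vaddr=435: (1,5) in TLB -> HIT
vaddr=698: (2,5) not in TLB -> MISS, insert

Answer: MISS HIT HIT MISS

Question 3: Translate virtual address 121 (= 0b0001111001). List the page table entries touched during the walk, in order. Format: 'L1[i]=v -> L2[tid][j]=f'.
vaddr = 121 = 0b0001111001
Split: l1_idx=0, l2_idx=3, offset=25

Answer: L1[0]=3 -> L2[3][3]=61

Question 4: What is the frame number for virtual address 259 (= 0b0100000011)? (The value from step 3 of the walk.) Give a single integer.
Answer: 37

Derivation:
vaddr = 259: l1_idx=1, l2_idx=0
L1[1] = 0; L2[0][0] = 37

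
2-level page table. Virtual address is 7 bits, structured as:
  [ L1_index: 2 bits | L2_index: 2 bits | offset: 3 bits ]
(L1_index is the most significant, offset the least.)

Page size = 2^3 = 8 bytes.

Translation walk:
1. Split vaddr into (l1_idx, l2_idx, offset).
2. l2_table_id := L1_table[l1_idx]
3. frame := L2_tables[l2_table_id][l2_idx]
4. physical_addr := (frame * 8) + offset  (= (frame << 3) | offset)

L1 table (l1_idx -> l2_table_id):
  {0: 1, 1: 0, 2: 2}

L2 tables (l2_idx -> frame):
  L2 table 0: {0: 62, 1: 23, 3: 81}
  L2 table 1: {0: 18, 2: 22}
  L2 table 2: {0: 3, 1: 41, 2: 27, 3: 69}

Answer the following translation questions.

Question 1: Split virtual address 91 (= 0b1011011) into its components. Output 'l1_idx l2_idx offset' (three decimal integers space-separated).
vaddr = 91 = 0b1011011
  top 2 bits -> l1_idx = 2
  next 2 bits -> l2_idx = 3
  bottom 3 bits -> offset = 3

Answer: 2 3 3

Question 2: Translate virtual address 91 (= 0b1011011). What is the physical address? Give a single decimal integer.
vaddr = 91 = 0b1011011
Split: l1_idx=2, l2_idx=3, offset=3
L1[2] = 2
L2[2][3] = 69
paddr = 69 * 8 + 3 = 555

Answer: 555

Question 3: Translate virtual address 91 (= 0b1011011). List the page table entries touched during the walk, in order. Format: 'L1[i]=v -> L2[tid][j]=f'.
vaddr = 91 = 0b1011011
Split: l1_idx=2, l2_idx=3, offset=3

Answer: L1[2]=2 -> L2[2][3]=69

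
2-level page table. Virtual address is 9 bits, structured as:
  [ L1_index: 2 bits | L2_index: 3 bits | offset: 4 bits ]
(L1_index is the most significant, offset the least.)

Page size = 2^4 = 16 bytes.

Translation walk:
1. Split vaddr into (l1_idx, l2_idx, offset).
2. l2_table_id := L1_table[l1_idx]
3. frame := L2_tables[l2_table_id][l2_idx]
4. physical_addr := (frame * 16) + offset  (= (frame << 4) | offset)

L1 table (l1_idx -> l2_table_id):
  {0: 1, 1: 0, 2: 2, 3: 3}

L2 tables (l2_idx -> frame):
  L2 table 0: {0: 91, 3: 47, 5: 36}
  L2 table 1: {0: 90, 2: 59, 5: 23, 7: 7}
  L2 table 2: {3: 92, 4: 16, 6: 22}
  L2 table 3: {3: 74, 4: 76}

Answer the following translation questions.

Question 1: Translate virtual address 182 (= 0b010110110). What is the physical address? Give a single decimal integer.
Answer: 758

Derivation:
vaddr = 182 = 0b010110110
Split: l1_idx=1, l2_idx=3, offset=6
L1[1] = 0
L2[0][3] = 47
paddr = 47 * 16 + 6 = 758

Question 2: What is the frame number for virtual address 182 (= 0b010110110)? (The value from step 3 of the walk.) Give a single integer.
vaddr = 182: l1_idx=1, l2_idx=3
L1[1] = 0; L2[0][3] = 47

Answer: 47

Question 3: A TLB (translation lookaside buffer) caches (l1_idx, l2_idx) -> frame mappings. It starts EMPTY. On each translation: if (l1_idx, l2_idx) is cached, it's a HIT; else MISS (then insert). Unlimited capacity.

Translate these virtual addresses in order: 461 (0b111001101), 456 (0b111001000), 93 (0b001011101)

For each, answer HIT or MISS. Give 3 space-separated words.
vaddr=461: (3,4) not in TLB -> MISS, insert
vaddr=456: (3,4) in TLB -> HIT
vaddr=93: (0,5) not in TLB -> MISS, insert

Answer: MISS HIT MISS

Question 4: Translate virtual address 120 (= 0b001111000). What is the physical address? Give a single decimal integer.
vaddr = 120 = 0b001111000
Split: l1_idx=0, l2_idx=7, offset=8
L1[0] = 1
L2[1][7] = 7
paddr = 7 * 16 + 8 = 120

Answer: 120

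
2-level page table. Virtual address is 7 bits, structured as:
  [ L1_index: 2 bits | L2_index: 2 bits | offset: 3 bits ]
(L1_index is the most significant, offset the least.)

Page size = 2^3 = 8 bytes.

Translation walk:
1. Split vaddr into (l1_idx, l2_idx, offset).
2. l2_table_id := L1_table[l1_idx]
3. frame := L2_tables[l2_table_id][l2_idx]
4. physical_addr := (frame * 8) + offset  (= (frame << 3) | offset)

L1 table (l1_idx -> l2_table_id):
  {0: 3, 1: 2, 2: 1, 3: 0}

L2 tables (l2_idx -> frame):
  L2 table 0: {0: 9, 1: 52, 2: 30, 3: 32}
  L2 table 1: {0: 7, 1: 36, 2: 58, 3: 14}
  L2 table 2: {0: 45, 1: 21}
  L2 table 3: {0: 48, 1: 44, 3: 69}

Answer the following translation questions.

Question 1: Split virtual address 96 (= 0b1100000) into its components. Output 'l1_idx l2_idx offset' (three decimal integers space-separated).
vaddr = 96 = 0b1100000
  top 2 bits -> l1_idx = 3
  next 2 bits -> l2_idx = 0
  bottom 3 bits -> offset = 0

Answer: 3 0 0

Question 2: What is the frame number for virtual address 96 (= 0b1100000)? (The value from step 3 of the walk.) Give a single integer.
Answer: 9

Derivation:
vaddr = 96: l1_idx=3, l2_idx=0
L1[3] = 0; L2[0][0] = 9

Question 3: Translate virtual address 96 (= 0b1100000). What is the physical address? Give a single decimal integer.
vaddr = 96 = 0b1100000
Split: l1_idx=3, l2_idx=0, offset=0
L1[3] = 0
L2[0][0] = 9
paddr = 9 * 8 + 0 = 72

Answer: 72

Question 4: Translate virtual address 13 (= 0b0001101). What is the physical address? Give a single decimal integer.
vaddr = 13 = 0b0001101
Split: l1_idx=0, l2_idx=1, offset=5
L1[0] = 3
L2[3][1] = 44
paddr = 44 * 8 + 5 = 357

Answer: 357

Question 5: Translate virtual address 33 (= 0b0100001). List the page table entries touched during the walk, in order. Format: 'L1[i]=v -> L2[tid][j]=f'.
Answer: L1[1]=2 -> L2[2][0]=45

Derivation:
vaddr = 33 = 0b0100001
Split: l1_idx=1, l2_idx=0, offset=1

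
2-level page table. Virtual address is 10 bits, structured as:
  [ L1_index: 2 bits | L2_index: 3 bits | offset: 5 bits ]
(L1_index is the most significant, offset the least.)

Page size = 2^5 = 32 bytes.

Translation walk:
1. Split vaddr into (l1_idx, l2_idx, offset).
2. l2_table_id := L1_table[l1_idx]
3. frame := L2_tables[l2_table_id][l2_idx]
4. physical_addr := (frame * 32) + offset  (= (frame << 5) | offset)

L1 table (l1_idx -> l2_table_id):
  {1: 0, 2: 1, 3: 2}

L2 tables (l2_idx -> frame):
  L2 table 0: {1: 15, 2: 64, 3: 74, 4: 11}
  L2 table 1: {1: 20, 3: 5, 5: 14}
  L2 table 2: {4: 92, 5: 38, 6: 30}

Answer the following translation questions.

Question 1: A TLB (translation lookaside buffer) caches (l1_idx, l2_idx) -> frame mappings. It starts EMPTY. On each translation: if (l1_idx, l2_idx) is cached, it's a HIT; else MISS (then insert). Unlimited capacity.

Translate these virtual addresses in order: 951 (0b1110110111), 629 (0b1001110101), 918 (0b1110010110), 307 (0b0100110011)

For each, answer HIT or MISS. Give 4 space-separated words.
vaddr=951: (3,5) not in TLB -> MISS, insert
vaddr=629: (2,3) not in TLB -> MISS, insert
vaddr=918: (3,4) not in TLB -> MISS, insert
vaddr=307: (1,1) not in TLB -> MISS, insert

Answer: MISS MISS MISS MISS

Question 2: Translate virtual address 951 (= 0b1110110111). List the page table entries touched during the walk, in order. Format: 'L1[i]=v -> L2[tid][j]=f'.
Answer: L1[3]=2 -> L2[2][5]=38

Derivation:
vaddr = 951 = 0b1110110111
Split: l1_idx=3, l2_idx=5, offset=23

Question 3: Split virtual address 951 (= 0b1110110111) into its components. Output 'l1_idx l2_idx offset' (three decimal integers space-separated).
vaddr = 951 = 0b1110110111
  top 2 bits -> l1_idx = 3
  next 3 bits -> l2_idx = 5
  bottom 5 bits -> offset = 23

Answer: 3 5 23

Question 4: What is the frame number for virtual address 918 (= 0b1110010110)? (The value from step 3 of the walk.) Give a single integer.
Answer: 92

Derivation:
vaddr = 918: l1_idx=3, l2_idx=4
L1[3] = 2; L2[2][4] = 92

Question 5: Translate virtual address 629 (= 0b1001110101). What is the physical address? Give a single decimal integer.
Answer: 181

Derivation:
vaddr = 629 = 0b1001110101
Split: l1_idx=2, l2_idx=3, offset=21
L1[2] = 1
L2[1][3] = 5
paddr = 5 * 32 + 21 = 181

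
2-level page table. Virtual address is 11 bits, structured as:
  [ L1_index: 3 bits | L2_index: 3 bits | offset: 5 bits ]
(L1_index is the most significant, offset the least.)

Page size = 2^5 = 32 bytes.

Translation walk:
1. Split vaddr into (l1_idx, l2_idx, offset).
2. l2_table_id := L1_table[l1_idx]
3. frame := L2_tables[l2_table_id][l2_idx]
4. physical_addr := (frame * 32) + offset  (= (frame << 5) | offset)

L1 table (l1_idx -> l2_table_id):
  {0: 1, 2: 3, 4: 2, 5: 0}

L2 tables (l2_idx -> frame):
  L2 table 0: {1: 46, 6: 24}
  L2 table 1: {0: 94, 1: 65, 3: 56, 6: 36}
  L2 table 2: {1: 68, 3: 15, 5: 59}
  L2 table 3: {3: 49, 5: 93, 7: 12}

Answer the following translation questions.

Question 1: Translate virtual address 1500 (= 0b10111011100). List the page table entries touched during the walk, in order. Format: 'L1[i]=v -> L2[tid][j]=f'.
Answer: L1[5]=0 -> L2[0][6]=24

Derivation:
vaddr = 1500 = 0b10111011100
Split: l1_idx=5, l2_idx=6, offset=28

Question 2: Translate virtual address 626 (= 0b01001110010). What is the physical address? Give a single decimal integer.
Answer: 1586

Derivation:
vaddr = 626 = 0b01001110010
Split: l1_idx=2, l2_idx=3, offset=18
L1[2] = 3
L2[3][3] = 49
paddr = 49 * 32 + 18 = 1586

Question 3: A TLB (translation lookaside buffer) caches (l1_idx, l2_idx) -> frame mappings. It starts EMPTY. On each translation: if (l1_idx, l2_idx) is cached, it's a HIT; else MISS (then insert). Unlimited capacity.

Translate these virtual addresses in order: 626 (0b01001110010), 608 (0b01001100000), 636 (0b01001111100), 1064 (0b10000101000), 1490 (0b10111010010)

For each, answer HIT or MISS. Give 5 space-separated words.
Answer: MISS HIT HIT MISS MISS

Derivation:
vaddr=626: (2,3) not in TLB -> MISS, insert
vaddr=608: (2,3) in TLB -> HIT
vaddr=636: (2,3) in TLB -> HIT
vaddr=1064: (4,1) not in TLB -> MISS, insert
vaddr=1490: (5,6) not in TLB -> MISS, insert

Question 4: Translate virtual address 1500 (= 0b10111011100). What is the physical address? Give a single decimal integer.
vaddr = 1500 = 0b10111011100
Split: l1_idx=5, l2_idx=6, offset=28
L1[5] = 0
L2[0][6] = 24
paddr = 24 * 32 + 28 = 796

Answer: 796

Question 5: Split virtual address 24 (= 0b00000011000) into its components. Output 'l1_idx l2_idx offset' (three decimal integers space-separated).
vaddr = 24 = 0b00000011000
  top 3 bits -> l1_idx = 0
  next 3 bits -> l2_idx = 0
  bottom 5 bits -> offset = 24

Answer: 0 0 24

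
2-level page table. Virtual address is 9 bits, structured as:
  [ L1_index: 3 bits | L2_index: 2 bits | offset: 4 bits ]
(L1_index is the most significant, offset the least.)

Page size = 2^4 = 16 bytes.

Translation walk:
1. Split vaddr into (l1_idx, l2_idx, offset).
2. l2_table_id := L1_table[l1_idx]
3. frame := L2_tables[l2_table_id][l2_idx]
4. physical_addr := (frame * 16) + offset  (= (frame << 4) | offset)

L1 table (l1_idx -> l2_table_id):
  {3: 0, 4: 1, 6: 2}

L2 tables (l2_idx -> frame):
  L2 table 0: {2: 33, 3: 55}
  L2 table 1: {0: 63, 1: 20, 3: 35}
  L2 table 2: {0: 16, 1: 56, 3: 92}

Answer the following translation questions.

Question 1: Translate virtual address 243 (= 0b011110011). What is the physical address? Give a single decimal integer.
Answer: 883

Derivation:
vaddr = 243 = 0b011110011
Split: l1_idx=3, l2_idx=3, offset=3
L1[3] = 0
L2[0][3] = 55
paddr = 55 * 16 + 3 = 883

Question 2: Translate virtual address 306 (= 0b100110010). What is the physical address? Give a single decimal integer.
Answer: 562

Derivation:
vaddr = 306 = 0b100110010
Split: l1_idx=4, l2_idx=3, offset=2
L1[4] = 1
L2[1][3] = 35
paddr = 35 * 16 + 2 = 562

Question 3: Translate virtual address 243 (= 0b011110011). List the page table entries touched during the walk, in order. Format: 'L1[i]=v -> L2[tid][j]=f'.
Answer: L1[3]=0 -> L2[0][3]=55

Derivation:
vaddr = 243 = 0b011110011
Split: l1_idx=3, l2_idx=3, offset=3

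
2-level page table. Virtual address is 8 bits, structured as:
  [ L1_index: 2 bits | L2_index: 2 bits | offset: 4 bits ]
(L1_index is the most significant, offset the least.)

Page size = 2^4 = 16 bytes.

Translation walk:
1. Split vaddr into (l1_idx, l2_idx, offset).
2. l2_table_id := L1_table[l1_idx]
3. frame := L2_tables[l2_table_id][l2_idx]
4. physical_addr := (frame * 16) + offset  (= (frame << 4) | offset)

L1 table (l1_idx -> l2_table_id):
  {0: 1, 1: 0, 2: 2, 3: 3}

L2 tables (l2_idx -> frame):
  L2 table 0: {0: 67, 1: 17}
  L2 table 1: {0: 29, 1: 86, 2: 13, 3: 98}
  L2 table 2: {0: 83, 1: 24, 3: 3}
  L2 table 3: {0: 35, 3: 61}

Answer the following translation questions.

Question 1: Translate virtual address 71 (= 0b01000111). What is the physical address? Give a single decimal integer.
Answer: 1079

Derivation:
vaddr = 71 = 0b01000111
Split: l1_idx=1, l2_idx=0, offset=7
L1[1] = 0
L2[0][0] = 67
paddr = 67 * 16 + 7 = 1079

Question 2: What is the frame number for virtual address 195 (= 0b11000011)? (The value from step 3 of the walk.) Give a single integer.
vaddr = 195: l1_idx=3, l2_idx=0
L1[3] = 3; L2[3][0] = 35

Answer: 35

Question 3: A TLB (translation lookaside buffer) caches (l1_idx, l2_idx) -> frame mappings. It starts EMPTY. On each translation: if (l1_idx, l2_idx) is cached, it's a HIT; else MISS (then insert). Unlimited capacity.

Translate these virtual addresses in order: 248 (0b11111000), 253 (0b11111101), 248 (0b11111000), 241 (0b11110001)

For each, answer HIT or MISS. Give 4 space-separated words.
Answer: MISS HIT HIT HIT

Derivation:
vaddr=248: (3,3) not in TLB -> MISS, insert
vaddr=253: (3,3) in TLB -> HIT
vaddr=248: (3,3) in TLB -> HIT
vaddr=241: (3,3) in TLB -> HIT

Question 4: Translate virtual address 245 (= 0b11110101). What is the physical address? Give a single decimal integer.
vaddr = 245 = 0b11110101
Split: l1_idx=3, l2_idx=3, offset=5
L1[3] = 3
L2[3][3] = 61
paddr = 61 * 16 + 5 = 981

Answer: 981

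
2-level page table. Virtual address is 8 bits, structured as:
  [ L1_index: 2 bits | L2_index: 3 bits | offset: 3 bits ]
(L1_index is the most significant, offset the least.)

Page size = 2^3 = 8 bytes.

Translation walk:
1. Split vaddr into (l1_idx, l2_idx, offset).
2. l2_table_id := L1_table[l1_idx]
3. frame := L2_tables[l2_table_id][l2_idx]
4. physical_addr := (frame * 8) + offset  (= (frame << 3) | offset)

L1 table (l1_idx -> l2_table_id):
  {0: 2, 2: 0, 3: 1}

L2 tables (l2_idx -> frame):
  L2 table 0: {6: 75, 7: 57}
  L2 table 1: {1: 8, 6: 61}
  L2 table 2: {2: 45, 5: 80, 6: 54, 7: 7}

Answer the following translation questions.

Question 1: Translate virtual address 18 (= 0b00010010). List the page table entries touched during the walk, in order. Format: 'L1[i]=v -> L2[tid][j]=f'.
Answer: L1[0]=2 -> L2[2][2]=45

Derivation:
vaddr = 18 = 0b00010010
Split: l1_idx=0, l2_idx=2, offset=2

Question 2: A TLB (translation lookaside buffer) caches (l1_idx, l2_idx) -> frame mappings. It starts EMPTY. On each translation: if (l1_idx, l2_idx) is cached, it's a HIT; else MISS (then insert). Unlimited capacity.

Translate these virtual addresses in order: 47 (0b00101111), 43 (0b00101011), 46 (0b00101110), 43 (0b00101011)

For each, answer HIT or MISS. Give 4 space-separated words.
Answer: MISS HIT HIT HIT

Derivation:
vaddr=47: (0,5) not in TLB -> MISS, insert
vaddr=43: (0,5) in TLB -> HIT
vaddr=46: (0,5) in TLB -> HIT
vaddr=43: (0,5) in TLB -> HIT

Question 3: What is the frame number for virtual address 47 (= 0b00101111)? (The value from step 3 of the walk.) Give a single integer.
vaddr = 47: l1_idx=0, l2_idx=5
L1[0] = 2; L2[2][5] = 80

Answer: 80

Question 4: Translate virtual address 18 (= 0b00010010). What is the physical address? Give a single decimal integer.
Answer: 362

Derivation:
vaddr = 18 = 0b00010010
Split: l1_idx=0, l2_idx=2, offset=2
L1[0] = 2
L2[2][2] = 45
paddr = 45 * 8 + 2 = 362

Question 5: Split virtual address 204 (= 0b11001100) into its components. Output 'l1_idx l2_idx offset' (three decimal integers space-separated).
vaddr = 204 = 0b11001100
  top 2 bits -> l1_idx = 3
  next 3 bits -> l2_idx = 1
  bottom 3 bits -> offset = 4

Answer: 3 1 4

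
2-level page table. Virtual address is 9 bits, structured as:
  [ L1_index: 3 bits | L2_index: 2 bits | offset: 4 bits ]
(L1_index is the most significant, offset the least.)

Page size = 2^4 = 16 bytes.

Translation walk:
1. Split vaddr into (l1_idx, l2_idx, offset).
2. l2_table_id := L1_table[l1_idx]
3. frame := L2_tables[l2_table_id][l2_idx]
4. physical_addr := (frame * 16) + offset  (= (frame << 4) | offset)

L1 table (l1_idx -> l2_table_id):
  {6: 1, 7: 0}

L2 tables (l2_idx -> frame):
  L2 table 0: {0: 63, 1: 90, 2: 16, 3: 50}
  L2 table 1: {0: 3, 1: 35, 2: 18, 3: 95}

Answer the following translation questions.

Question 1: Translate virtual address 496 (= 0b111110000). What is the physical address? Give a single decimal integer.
vaddr = 496 = 0b111110000
Split: l1_idx=7, l2_idx=3, offset=0
L1[7] = 0
L2[0][3] = 50
paddr = 50 * 16 + 0 = 800

Answer: 800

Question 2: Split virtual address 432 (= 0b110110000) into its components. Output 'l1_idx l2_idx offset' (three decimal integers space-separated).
vaddr = 432 = 0b110110000
  top 3 bits -> l1_idx = 6
  next 2 bits -> l2_idx = 3
  bottom 4 bits -> offset = 0

Answer: 6 3 0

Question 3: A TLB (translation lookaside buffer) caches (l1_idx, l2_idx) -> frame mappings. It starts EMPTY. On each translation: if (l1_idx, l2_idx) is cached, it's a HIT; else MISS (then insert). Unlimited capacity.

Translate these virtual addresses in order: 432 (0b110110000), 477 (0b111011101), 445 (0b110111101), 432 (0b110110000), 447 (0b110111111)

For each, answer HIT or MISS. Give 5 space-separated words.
vaddr=432: (6,3) not in TLB -> MISS, insert
vaddr=477: (7,1) not in TLB -> MISS, insert
vaddr=445: (6,3) in TLB -> HIT
vaddr=432: (6,3) in TLB -> HIT
vaddr=447: (6,3) in TLB -> HIT

Answer: MISS MISS HIT HIT HIT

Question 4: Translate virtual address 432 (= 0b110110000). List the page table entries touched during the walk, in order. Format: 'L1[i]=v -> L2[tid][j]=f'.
Answer: L1[6]=1 -> L2[1][3]=95

Derivation:
vaddr = 432 = 0b110110000
Split: l1_idx=6, l2_idx=3, offset=0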